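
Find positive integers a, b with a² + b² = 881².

We need a² + b² = 881² = 776161.
Trying: 369² + 800² = 136161 + 640000 = 776161 ✓

(369, 800, 881)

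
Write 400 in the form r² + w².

We need to find integers r, w > 0 such that r² + w² = 400.
Trying r = 12: w² = 400 - 12² = 400 - 144 = 256
w = 16
Check: 12² + 16² = 144 + 256 = 400 ✓

400 = 12² + 16²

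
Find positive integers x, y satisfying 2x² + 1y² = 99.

Try small values of x and check whether (99 - 2x²)/1 is a perfect square.
x = 5: 2·5² = 50, so 1y² = 99 - 50 = 49, giving y² = 49, y = 7.
Check: 2·5² + 1·7² = 50 + 49 = 99 ✓

x = 5, y = 7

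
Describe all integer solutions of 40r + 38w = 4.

Step 1: Compute gcd(40, 38) = 2.
Since 2 divides 4, solutions exist.

Step 2: Find a particular solution using extended Euclidean algorithm.
We get r₀ = 2, w₀ = -2.
Check: 40*2 + 38*-2 = 4 = 4 ✓

Step 3: Write the general solution.
r = 2 + (38/2)t = 2 + 19t
w = -2 - (40/2)t = -2 - 20t
for any integer t.

r = 2 + 19t, w = -2 - 20t for integer t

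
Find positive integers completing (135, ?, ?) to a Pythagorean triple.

We need the other leg and hypotenuse such that 135² + x² = c².
Take x = 84, c = 159: 135² + 84² = 18225 + 7056 = 25281 = 159² ✓
Triple: (135, 84, 159)

(135, 84, 159)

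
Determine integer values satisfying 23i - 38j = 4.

Step 1: Check solvability.
gcd(23, 38) = 1
Since 1 divides 4, solutions exist.

Step 2: Apply extended Euclidean algorithm to find gcd.
We find integers such that 23*x0 + 38*y0 = 1

Step 3: Scale the particular solution.
Multiply by 4/1 = 4:
i = 20, j = 12

Step 4: Verify.
23*(20) - 38*(12) = 4 = 4 ✓

i = 20, j = 12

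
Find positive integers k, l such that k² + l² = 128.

Search for k with 128 - k² a perfect square.
k = 8: 128 - 8² = 128 - 64 = 64 = 8² ✓
So k = 8, l = 8.

k = 8, l = 8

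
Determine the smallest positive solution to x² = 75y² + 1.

We seek the smallest positive integers (x, y) with x² - 75y² = 1, i.e., x² = 75y² + 1.
Try successive y values:
y = 1: x² = 75·1² + 1 = 76, not a perfect square
y = 2: x² = 75·2² + 1 = 301, not a perfect square
y = 3: x² = 75·3² + 1 = 676, x = 26 ✓

Verify: 26² - 75·3² = 676 - 675 = 1 ✓

x = 26, y = 3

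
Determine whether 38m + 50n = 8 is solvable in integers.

Step 1: Compute gcd(38, 50).
gcd(38, 50) = 2

Step 2: Check divisibility.
Does 2 divide 8? 8 = 2 x 4, so yes.

By the theorem on linear Diophantine equations, 38m + 50n = 8 has integer solutions if and only if gcd(38, 50) divides 8. Since 2 | 8, solutions exist.

Yes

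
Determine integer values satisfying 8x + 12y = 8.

Step 1: Check solvability.
gcd(8, 12) = 4
Since 4 divides 8, solutions exist.

Step 2: Apply extended Euclidean algorithm to find gcd.
We find integers such that 8*x0 + 12*y0 = 4

Step 3: Scale the particular solution.
Multiply by 8/4 = 2:
x = -2, y = 2

Step 4: Verify.
8*(-2) + 12*(2) = 8 = 8 ✓

x = -2, y = 2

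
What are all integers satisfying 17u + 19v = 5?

Step 1: Compute gcd(17, 19) = 1.
Since 1 divides 5, solutions exist.

Step 2: Find a particular solution using extended Euclidean algorithm.
We get u₀ = 45, v₀ = -40.
Check: 17*45 + 19*-40 = 5 = 5 ✓

Step 3: Write the general solution.
u = 45 + (19/1)t = 45 + 19t
v = -40 - (17/1)t = -40 - 17t
for any integer t.

u = 45 + 19t, v = -40 - 17t for integer t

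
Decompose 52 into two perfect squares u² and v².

We need to find integers u, v > 0 such that u² + v² = 52.
Trying u = 4: v² = 52 - 4² = 52 - 16 = 36
v = 6
Check: 4² + 6² = 16 + 36 = 52 ✓

52 = 4² + 6²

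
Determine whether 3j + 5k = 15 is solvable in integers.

Step 1: Compute gcd(3, 5).
gcd(3, 5) = 1

Step 2: Check divisibility.
Does 1 divide 15? 15 = 1 x 15, so yes.

By the theorem on linear Diophantine equations, 3j + 5k = 15 has integer solutions if and only if gcd(3, 5) divides 15. Since 1 | 15, solutions exist.

Yes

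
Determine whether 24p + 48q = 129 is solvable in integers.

Step 1: Compute gcd(24, 48).
gcd(24, 48) = 24

Step 2: Check divisibility.
Does 24 divide 129? 129 = 24 x 5 + 9, so no.

By the theorem on linear Diophantine equations, 24p + 48q = 129 has integer solutions if and only if gcd(24, 48) divides 129. Since 24 does not divide 129, no solutions exist.

No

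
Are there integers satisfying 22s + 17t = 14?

Step 1: Compute gcd(22, 17).
gcd(22, 17) = 1

Step 2: Check divisibility.
Does 1 divide 14? 14 = 1 x 14, so yes.

By the theorem on linear Diophantine equations, 22s + 17t = 14 has integer solutions if and only if gcd(22, 17) divides 14. Since 1 | 14, solutions exist.

Yes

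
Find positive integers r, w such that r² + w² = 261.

Search for r with 261 - r² a perfect square.
r = 6: 261 - 6² = 261 - 36 = 225 = 15² ✓
So r = 6, w = 15.

r = 6, w = 15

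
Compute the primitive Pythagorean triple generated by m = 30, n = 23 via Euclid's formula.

a = m² - n² = 30² - 23² = 900 - 529 = 371
b = 2mn = 2·30·23 = 1380
c = m² + n² = 900 + 529 = 1429
Verify: 371² + 1380² = 137641 + 1904400 = 2042041 = 1429² ✓

(371, 1380, 1429)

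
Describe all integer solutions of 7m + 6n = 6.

Step 1: Compute gcd(7, 6) = 1.
Since 1 divides 6, solutions exist.

Step 2: Find a particular solution using extended Euclidean algorithm.
We get m₀ = 6, n₀ = -6.
Check: 7*6 + 6*-6 = 6 = 6 ✓

Step 3: Write the general solution.
m = 6 + (6/1)t = 6 + 6t
n = -6 - (7/1)t = -6 - 7t
for any integer t.

m = 6 + 6t, n = -6 - 7t for integer t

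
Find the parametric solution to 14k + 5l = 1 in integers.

Step 1: Compute gcd(14, 5) = 1.
Since 1 divides 1, solutions exist.

Step 2: Find a particular solution using extended Euclidean algorithm.
We get k₀ = -1, l₀ = 3.
Check: 14*-1 + 5*3 = 1 = 1 ✓

Step 3: Write the general solution.
k = -1 + (5/1)t = -1 + 5t
l = 3 - (14/1)t = 3 - 14t
for any integer t.

k = -1 + 5t, l = 3 - 14t for integer t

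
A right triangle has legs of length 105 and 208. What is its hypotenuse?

c² = a² + b² = 105² + 208² = 11025 + 43264 = 54289
c = 233

233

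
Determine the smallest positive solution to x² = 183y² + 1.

We seek the smallest positive integers (x, y) with x² - 183y² = 1, i.e., x² = 183y² + 1.
Try successive y values:
y = 1: x² = 183·1² + 1 = 184, not a perfect square
y = 2: x² = 183·2² + 1 = 733, not a perfect square
y = 3: x² = 183·3² + 1 = 1648, not a perfect square
... continuing the search (or via continued fractions) ...
y = 36: x² = 183·36² + 1 = 237169, x = 487 ✓

Verify: 487² - 183·36² = 237169 - 237168 = 1 ✓

x = 487, y = 36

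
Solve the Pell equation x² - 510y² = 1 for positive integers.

We seek the smallest positive integers (x, y) with x² - 510y² = 1, i.e., x² = 510y² + 1.
Try successive y values:
y = 1: x² = 510·1² + 1 = 511, not a perfect square
y = 2: x² = 510·2² + 1 = 2041, not a perfect square
y = 3: x² = 510·3² + 1 = 4591, not a perfect square
... continuing the search (or via continued fractions) ...
y = 12: x² = 510·12² + 1 = 73441, x = 271 ✓

Verify: 271² - 510·12² = 73441 - 73440 = 1 ✓

x = 271, y = 12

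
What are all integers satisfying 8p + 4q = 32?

Step 1: Compute gcd(8, 4) = 4.
Since 4 divides 32, solutions exist.

Step 2: Find a particular solution using extended Euclidean algorithm.
We get p₀ = 0, q₀ = 8.
Check: 8*0 + 4*8 = 32 = 32 ✓

Step 3: Write the general solution.
p = 0 + (4/4)t = 0 + 1t
q = 8 - (8/4)t = 8 - 2t
for any integer t.

p = 0 + 1t, q = 8 - 2t for integer t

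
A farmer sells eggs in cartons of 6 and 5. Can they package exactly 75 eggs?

We need non-negative a, b with 6a + 5b = 75.
gcd(6, 5) = 1 divides 75.
Try a = 0: 5b = 75 - 0 = 75, so b = 15.
One way: 0 cartons of 6 and 15 cartons of 5.

Yes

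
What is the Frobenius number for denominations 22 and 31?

For two coprime denominations a and b, the Frobenius number (largest value not representable as a non-negative combination) is ab - a - b.
Here gcd(22, 31) = 1, so they are coprime.
F(22, 31) = 22·31 - 22 - 31 = 682 - 53 = 629

629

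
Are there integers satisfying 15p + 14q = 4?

Step 1: Compute gcd(15, 14).
gcd(15, 14) = 1

Step 2: Check divisibility.
Does 1 divide 4? 4 = 1 x 4, so yes.

By the theorem on linear Diophantine equations, 15p + 14q = 4 has integer solutions if and only if gcd(15, 14) divides 4. Since 1 | 4, solutions exist.

Yes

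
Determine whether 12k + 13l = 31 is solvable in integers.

Step 1: Compute gcd(12, 13).
gcd(12, 13) = 1

Step 2: Check divisibility.
Does 1 divide 31? 31 = 1 x 31, so yes.

By the theorem on linear Diophantine equations, 12k + 13l = 31 has integer solutions if and only if gcd(12, 13) divides 31. Since 1 | 31, solutions exist.

Yes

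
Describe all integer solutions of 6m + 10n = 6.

Step 1: Compute gcd(6, 10) = 2.
Since 2 divides 6, solutions exist.

Step 2: Find a particular solution using extended Euclidean algorithm.
We get m₀ = 6, n₀ = -3.
Check: 6*6 + 10*-3 = 6 = 6 ✓

Step 3: Write the general solution.
m = 6 + (10/2)t = 6 + 5t
n = -3 - (6/2)t = -3 - 3t
for any integer t.

m = 6 + 5t, n = -3 - 3t for integer t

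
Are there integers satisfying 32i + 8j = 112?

Step 1: Compute gcd(32, 8).
gcd(32, 8) = 8

Step 2: Check divisibility.
Does 8 divide 112? 112 = 8 x 14, so yes.

By the theorem on linear Diophantine equations, 32i + 8j = 112 has integer solutions if and only if gcd(32, 8) divides 112. Since 8 | 112, solutions exist.

Yes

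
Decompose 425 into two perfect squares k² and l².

We need to find integers k, l > 0 such that k² + l² = 425.
Trying k = 5: l² = 425 - 5² = 425 - 25 = 400
l = 20
Check: 5² + 20² = 25 + 400 = 425 ✓

425 = 5² + 20²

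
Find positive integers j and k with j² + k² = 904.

We need to find integers j, k > 0 such that j² + k² = 904.
Trying j = 2: k² = 904 - 2² = 904 - 4 = 900
k = 30
Check: 2² + 30² = 4 + 900 = 904 ✓

904 = 2² + 30²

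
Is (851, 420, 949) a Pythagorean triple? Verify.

Compute a² + b² = 851² + 420² = 724201 + 176400 = 900601
Compute c² = 949² = 900601
Since 900601 = 900601, confirmed.

Yes, it is a Pythagorean triple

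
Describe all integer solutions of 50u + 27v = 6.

Step 1: Compute gcd(50, 27) = 1.
Since 1 divides 6, solutions exist.

Step 2: Find a particular solution using extended Euclidean algorithm.
We get u₀ = -42, v₀ = 78.
Check: 50*-42 + 27*78 = 6 = 6 ✓

Step 3: Write the general solution.
u = -42 + (27/1)t = -42 + 27t
v = 78 - (50/1)t = 78 - 50t
for any integer t.

u = -42 + 27t, v = 78 - 50t for integer t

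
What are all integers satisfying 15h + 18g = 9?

Step 1: Compute gcd(15, 18) = 3.
Since 3 divides 9, solutions exist.

Step 2: Find a particular solution using extended Euclidean algorithm.
We get h₀ = -3, g₀ = 3.
Check: 15*-3 + 18*3 = 9 = 9 ✓

Step 3: Write the general solution.
h = -3 + (18/3)t = -3 + 6t
g = 3 - (15/3)t = 3 - 5t
for any integer t.

h = -3 + 6t, g = 3 - 5t for integer t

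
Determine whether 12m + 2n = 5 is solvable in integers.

Step 1: Compute gcd(12, 2).
gcd(12, 2) = 2

Step 2: Check divisibility.
Does 2 divide 5? 5 = 2 x 2 + 1, so no.

By the theorem on linear Diophantine equations, 12m + 2n = 5 has integer solutions if and only if gcd(12, 2) divides 5. Since 2 does not divide 5, no solutions exist.

No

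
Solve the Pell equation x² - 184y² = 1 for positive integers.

We seek the smallest positive integers (x, y) with x² - 184y² = 1, i.e., x² = 184y² + 1.
Try successive y values:
y = 1: x² = 184·1² + 1 = 185, not a perfect square
y = 2: x² = 184·2² + 1 = 737, not a perfect square
y = 3: x² = 184·3² + 1 = 1657, not a perfect square
... continuing the search (or via continued fractions) ...
y = 1794: x² = 184·1794² + 1 = 592192225, x = 24335 ✓

Verify: 24335² - 184·1794² = 592192225 - 592192224 = 1 ✓

x = 24335, y = 1794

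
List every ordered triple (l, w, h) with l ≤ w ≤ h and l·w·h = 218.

Iterate l from 1 to ⌊218^(1/3)⌋. For each l dividing 218, iterate w ≥ l with w dividing 218/l, and set h = 218/(l·w).
Triples found (2): (1×1×218), (1×2×109)

(1×1×218), (1×2×109)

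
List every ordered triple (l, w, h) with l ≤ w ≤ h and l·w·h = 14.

Iterate l from 1 to ⌊14^(1/3)⌋. For each l dividing 14, iterate w ≥ l with w dividing 14/l, and set h = 14/(l·w).
Triples found (2): (1×1×14), (1×2×7)

(1×1×14), (1×2×7)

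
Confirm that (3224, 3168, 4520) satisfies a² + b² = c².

Compute a² + b² = 3224² + 3168² = 10394176 + 10036224 = 20430400
Compute c² = 4520² = 20430400
Since 20430400 = 20430400, confirmed.

Yes, it is a Pythagorean triple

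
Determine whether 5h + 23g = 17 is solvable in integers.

Step 1: Compute gcd(5, 23).
gcd(5, 23) = 1

Step 2: Check divisibility.
Does 1 divide 17? 17 = 1 x 17, so yes.

By the theorem on linear Diophantine equations, 5h + 23g = 17 has integer solutions if and only if gcd(5, 23) divides 17. Since 1 | 17, solutions exist.

Yes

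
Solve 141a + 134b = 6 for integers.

Step 1: Check solvability.
gcd(141, 134) = 1
Since 1 divides 6, solutions exist.

Step 2: Apply extended Euclidean algorithm to find gcd.
We find integers such that 141*x0 + 134*y0 = 1

Step 3: Scale the particular solution.
Multiply by 6/1 = 6:
a = -114, b = 120

Step 4: Verify.
141*(-114) + 134*(120) = 6 = 6 ✓

a = -114, b = 120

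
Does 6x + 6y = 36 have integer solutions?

Step 1: Compute gcd(6, 6).
gcd(6, 6) = 6

Step 2: Check divisibility.
Does 6 divide 36? 36 = 6 x 6, so yes.

By the theorem on linear Diophantine equations, 6x + 6y = 36 has integer solutions if and only if gcd(6, 6) divides 36. Since 6 | 36, solutions exist.

Yes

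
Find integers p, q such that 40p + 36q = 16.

Step 1: Check solvability.
gcd(40, 36) = 4
Since 4 divides 16, solutions exist.

Step 2: Apply extended Euclidean algorithm to find gcd.
We find integers such that 40*x0 + 36*y0 = 4

Step 3: Scale the particular solution.
Multiply by 16/4 = 4:
p = 4, q = -4

Step 4: Verify.
40*(4) + 36*(-4) = 16 = 16 ✓

p = 4, q = -4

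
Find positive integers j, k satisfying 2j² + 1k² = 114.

Try small values of j and check whether (114 - 2j²)/1 is a perfect square.
j = 7: 2·7² = 98, so 1k² = 114 - 98 = 16, giving k² = 16, k = 4.
Check: 2·7² + 1·4² = 98 + 16 = 114 ✓

j = 7, k = 4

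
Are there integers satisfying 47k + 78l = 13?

Step 1: Compute gcd(47, 78).
gcd(47, 78) = 1

Step 2: Check divisibility.
Does 1 divide 13? 13 = 1 x 13, so yes.

By the theorem on linear Diophantine equations, 47k + 78l = 13 has integer solutions if and only if gcd(47, 78) divides 13. Since 1 | 13, solutions exist.

Yes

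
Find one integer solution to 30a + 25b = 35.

Step 1: Check solvability.
gcd(30, 25) = 5
Since 5 divides 35, solutions exist.

Step 2: Apply extended Euclidean algorithm to find gcd.
We find integers such that 30*x0 + 25*y0 = 5

Step 3: Scale the particular solution.
Multiply by 35/5 = 7:
a = 7, b = -7

Step 4: Verify.
30*(7) + 25*(-7) = 35 = 35 ✓

a = 7, b = -7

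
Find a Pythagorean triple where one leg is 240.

We need the other leg and hypotenuse such that 240² + x² = c².
Take x = 117, c = 267: 240² + 117² = 57600 + 13689 = 71289 = 267² ✓
Triple: (117, 240, 267)

(117, 240, 267)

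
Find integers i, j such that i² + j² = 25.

We need to find integers i, j > 0 such that i² + j² = 25.
Trying i = 3: j² = 25 - 3² = 25 - 9 = 16
j = 4
Check: 3² + 4² = 9 + 16 = 25 ✓

25 = 3² + 4²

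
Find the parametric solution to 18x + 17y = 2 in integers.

Step 1: Compute gcd(18, 17) = 1.
Since 1 divides 2, solutions exist.

Step 2: Find a particular solution using extended Euclidean algorithm.
We get x₀ = 2, y₀ = -2.
Check: 18*2 + 17*-2 = 2 = 2 ✓

Step 3: Write the general solution.
x = 2 + (17/1)t = 2 + 17t
y = -2 - (18/1)t = -2 - 18t
for any integer t.

x = 2 + 17t, y = -2 - 18t for integer t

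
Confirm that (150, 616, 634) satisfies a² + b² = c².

Compute a² + b² = 150² + 616² = 22500 + 379456 = 401956
Compute c² = 634² = 401956
Since 401956 = 401956, confirmed.

Yes, it is a Pythagorean triple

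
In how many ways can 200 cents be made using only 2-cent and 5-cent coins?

We need non-negative integers (x, y) with 2x + 5y = 200.
For each x from 0 to 100, check if (200 - 2x) is a non-negative multiple of 5.
Solutions (x, y): (0,40), (5,38), (10,36), (15,34), ...
Count: 21

21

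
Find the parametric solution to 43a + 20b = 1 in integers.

Step 1: Compute gcd(43, 20) = 1.
Since 1 divides 1, solutions exist.

Step 2: Find a particular solution using extended Euclidean algorithm.
We get a₀ = 7, b₀ = -15.
Check: 43*7 + 20*-15 = 1 = 1 ✓

Step 3: Write the general solution.
a = 7 + (20/1)t = 7 + 20t
b = -15 - (43/1)t = -15 - 43t
for any integer t.

a = 7 + 20t, b = -15 - 43t for integer t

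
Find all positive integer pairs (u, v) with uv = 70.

The positive divisors of 70 are: 1, 2, 5, 7, 10, 14, 35, 70.
Each divisor d gives the pair (d, 70/d):
(1, 70), (2, 35), (5, 14), (7, 10), (10, 7), (14, 5), (35, 2), (70, 1)

(1, 70), (2, 35), (5, 14), (7, 10), (10, 7), (14, 5), (35, 2), (70, 1)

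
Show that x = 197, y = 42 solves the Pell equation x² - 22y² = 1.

Compute x² = 197² = 38809
Compute 22y² = 22·42² = 22·1764 = 38808
x² - 22y² = 38809 - 38808 = 1
Since this equals 1, (197, 42) is a solution.

Yes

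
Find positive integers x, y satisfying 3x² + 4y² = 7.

Try small values of x and check whether (7 - 3x²)/4 is a perfect square.
x = 1: 3·1² = 3, so 4y² = 7 - 3 = 4, giving y² = 1, y = 1.
Check: 3·1² + 4·1² = 3 + 4 = 7 ✓

x = 1, y = 1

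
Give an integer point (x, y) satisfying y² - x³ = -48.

Try small integer x values and check whether x³ - 48 is a perfect square.
x = 4: x³ - 48 = 4³ - 48 = 64 - 48 = 16
Is 16 a perfect square? 4² = 16 ✓
So (x, y) = (4, 4) is a solution.

x = 4, y = 4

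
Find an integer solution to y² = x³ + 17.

Try small integer x values and check whether x³ + 17 is a perfect square.
x = -1: x³ + 17 = -1³ + 17 = -1 + 17 = 16
Is 16 a perfect square? 4² = 16 ✓
So (x, y) = (-1, 4) is a solution.

x = -1, y = 4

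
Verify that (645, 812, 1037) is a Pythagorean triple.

Compute a² + b² = 645² + 812² = 416025 + 659344 = 1075369
Compute c² = 1037² = 1075369
Since 1075369 = 1075369, confirmed.

Yes, it is a Pythagorean triple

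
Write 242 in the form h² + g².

We need to find integers h, g > 0 such that h² + g² = 242.
Trying h = 11: g² = 242 - 11² = 242 - 121 = 121
g = 11
Check: 11² + 11² = 121 + 121 = 242 ✓

242 = 11² + 11²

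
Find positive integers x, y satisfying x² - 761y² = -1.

We need x² = 761y² - 1. Try successive y:
y = 1: x² = 761·1² - 1 = 760, not a perfect square
y = 2: x² = 761·2² - 1 = 3043, not a perfect square
y = 3: x² = 761·3² - 1 = 6848, not a perfect square
...
y = 29: x² = 761·29² - 1 = 640000 = 800² ✓
Check: 800² - 761·29² = 640000 - 640001 = -1 ✓

x = 800, y = 29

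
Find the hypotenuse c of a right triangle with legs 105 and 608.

c² = a² + b² = 105² + 608² = 11025 + 369664 = 380689
c = 617

617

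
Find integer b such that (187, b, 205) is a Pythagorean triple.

b² = c² - a² = 205² - 187² = 42025 - 34969 = 7056
b = sqrt(7056) = 84

84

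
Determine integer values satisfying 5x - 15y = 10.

Step 1: Check solvability.
gcd(5, 15) = 5
Since 5 divides 10, solutions exist.

Step 2: Apply extended Euclidean algorithm to find gcd.
We find integers such that 5*x0 + 15*y0 = 5

Step 3: Scale the particular solution.
Multiply by 10/5 = 2:
x = 2, y = 0

Step 4: Verify.
5*(2) - 15*(0) = 10 = 10 ✓

x = 2, y = 0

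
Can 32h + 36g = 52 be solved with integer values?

Step 1: Compute gcd(32, 36).
gcd(32, 36) = 4

Step 2: Check divisibility.
Does 4 divide 52? 52 = 4 x 13, so yes.

By the theorem on linear Diophantine equations, 32h + 36g = 52 has integer solutions if and only if gcd(32, 36) divides 52. Since 4 | 52, solutions exist.

Yes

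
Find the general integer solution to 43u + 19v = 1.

Step 1: Compute gcd(43, 19) = 1.
Since 1 divides 1, solutions exist.

Step 2: Find a particular solution using extended Euclidean algorithm.
We get u₀ = 4, v₀ = -9.
Check: 43*4 + 19*-9 = 1 = 1 ✓

Step 3: Write the general solution.
u = 4 + (19/1)t = 4 + 19t
v = -9 - (43/1)t = -9 - 43t
for any integer t.

u = 4 + 19t, v = -9 - 43t for integer t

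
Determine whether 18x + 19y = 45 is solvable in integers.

Step 1: Compute gcd(18, 19).
gcd(18, 19) = 1

Step 2: Check divisibility.
Does 1 divide 45? 45 = 1 x 45, so yes.

By the theorem on linear Diophantine equations, 18x + 19y = 45 has integer solutions if and only if gcd(18, 19) divides 45. Since 1 | 45, solutions exist.

Yes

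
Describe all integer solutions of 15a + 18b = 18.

Step 1: Compute gcd(15, 18) = 3.
Since 3 divides 18, solutions exist.

Step 2: Find a particular solution using extended Euclidean algorithm.
We get a₀ = -6, b₀ = 6.
Check: 15*-6 + 18*6 = 18 = 18 ✓

Step 3: Write the general solution.
a = -6 + (18/3)t = -6 + 6t
b = 6 - (15/3)t = 6 - 5t
for any integer t.

a = -6 + 6t, b = 6 - 5t for integer t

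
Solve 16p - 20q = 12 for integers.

Step 1: Check solvability.
gcd(16, 20) = 4
Since 4 divides 12, solutions exist.

Step 2: Apply extended Euclidean algorithm to find gcd.
We find integers such that 16*x0 + 20*y0 = 4

Step 3: Scale the particular solution.
Multiply by 12/4 = 3:
p = -3, q = -3

Step 4: Verify.
16*(-3) - 20*(-3) = 12 = 12 ✓

p = -3, q = -3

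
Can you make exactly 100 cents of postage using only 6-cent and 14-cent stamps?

We need non-negative x, y with 6x + 14y = 100.
gcd(6, 14) = 2 divides 100, so integer solutions exist.
Search for a non-negative one: x = 5 gives 14y = 100 - 30 = 70, so y = 5.
Check: 6·5 + 14·5 = 100 ✓

Yes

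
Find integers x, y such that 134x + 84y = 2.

Step 1: Check solvability.
gcd(134, 84) = 2
Since 2 divides 2, solutions exist.

Step 2: Apply extended Euclidean algorithm to find gcd.
We find integers such that 134*x0 + 84*y0 = 2

Step 3: Scale the particular solution.
Multiply by 2/2 = 1:
x = -5, y = 8

Step 4: Verify.
134*(-5) + 84*(8) = 2 = 2 ✓

x = -5, y = 8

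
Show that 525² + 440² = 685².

Compute a² + b² = 525² + 440² = 275625 + 193600 = 469225
Compute c² = 685² = 469225
Since 469225 = 469225, confirmed.

Yes, it is a Pythagorean triple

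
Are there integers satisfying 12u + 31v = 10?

Step 1: Compute gcd(12, 31).
gcd(12, 31) = 1

Step 2: Check divisibility.
Does 1 divide 10? 10 = 1 x 10, so yes.

By the theorem on linear Diophantine equations, 12u + 31v = 10 has integer solutions if and only if gcd(12, 31) divides 10. Since 1 | 10, solutions exist.

Yes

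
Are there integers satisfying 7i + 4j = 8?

Step 1: Compute gcd(7, 4).
gcd(7, 4) = 1

Step 2: Check divisibility.
Does 1 divide 8? 8 = 1 x 8, so yes.

By the theorem on linear Diophantine equations, 7i + 4j = 8 has integer solutions if and only if gcd(7, 4) divides 8. Since 1 | 8, solutions exist.

Yes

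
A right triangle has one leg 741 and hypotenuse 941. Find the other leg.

b² = c² - a² = 885481 - 549081 = 336400
b = 580

580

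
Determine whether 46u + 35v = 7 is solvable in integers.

Step 1: Compute gcd(46, 35).
gcd(46, 35) = 1

Step 2: Check divisibility.
Does 1 divide 7? 7 = 1 x 7, so yes.

By the theorem on linear Diophantine equations, 46u + 35v = 7 has integer solutions if and only if gcd(46, 35) divides 7. Since 1 | 7, solutions exist.

Yes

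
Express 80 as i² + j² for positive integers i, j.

We need to find integers i, j > 0 such that i² + j² = 80.
Trying i = 4: j² = 80 - 4² = 80 - 16 = 64
j = 8
Check: 4² + 8² = 16 + 64 = 80 ✓

80 = 4² + 8²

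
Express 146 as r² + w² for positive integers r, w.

We need to find integers r, w > 0 such that r² + w² = 146.
Trying r = 5: w² = 146 - 5² = 146 - 25 = 121
w = 11
Check: 5² + 11² = 25 + 121 = 146 ✓

146 = 5² + 11²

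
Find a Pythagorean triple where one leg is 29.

We need the other leg and hypotenuse such that 29² + x² = c².
Take x = 420, c = 421: 29² + 420² = 841 + 176400 = 177241 = 421² ✓
Triple: (29, 420, 421)

(29, 420, 421)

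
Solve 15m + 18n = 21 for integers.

Step 1: Check solvability.
gcd(15, 18) = 3
Since 3 divides 21, solutions exist.

Step 2: Apply extended Euclidean algorithm to find gcd.
We find integers such that 15*x0 + 18*y0 = 3

Step 3: Scale the particular solution.
Multiply by 21/3 = 7:
m = -7, n = 7

Step 4: Verify.
15*(-7) + 18*(7) = 21 = 21 ✓

m = -7, n = 7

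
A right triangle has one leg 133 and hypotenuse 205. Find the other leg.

b² = c² - a² = 42025 - 17689 = 24336
b = 156

156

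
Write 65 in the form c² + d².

We need to find integers c, d > 0 such that c² + d² = 65.
Trying c = 1: d² = 65 - 1² = 65 - 1 = 64
d = 8
Check: 1² + 8² = 1 + 64 = 65 ✓

65 = 1² + 8²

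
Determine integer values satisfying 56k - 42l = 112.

Step 1: Check solvability.
gcd(56, 42) = 14
Since 14 divides 112, solutions exist.

Step 2: Apply extended Euclidean algorithm to find gcd.
We find integers such that 56*x0 + 42*y0 = 14

Step 3: Scale the particular solution.
Multiply by 112/14 = 8:
k = 8, l = 8

Step 4: Verify.
56*(8) - 42*(8) = 112 = 112 ✓

k = 8, l = 8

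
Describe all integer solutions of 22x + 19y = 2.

Step 1: Compute gcd(22, 19) = 1.
Since 1 divides 2, solutions exist.

Step 2: Find a particular solution using extended Euclidean algorithm.
We get x₀ = -12, y₀ = 14.
Check: 22*-12 + 19*14 = 2 = 2 ✓

Step 3: Write the general solution.
x = -12 + (19/1)t = -12 + 19t
y = 14 - (22/1)t = 14 - 22t
for any integer t.

x = -12 + 19t, y = 14 - 22t for integer t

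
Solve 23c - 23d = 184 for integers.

Step 1: Check solvability.
gcd(23, 23) = 23
Since 23 divides 184, solutions exist.

Step 2: Apply extended Euclidean algorithm to find gcd.
We find integers such that 23*x0 + 23*y0 = 23

Step 3: Scale the particular solution.
Multiply by 184/23 = 8:
c = 0, d = -8

Step 4: Verify.
23*(0) - 23*(-8) = 184 = 184 ✓

c = 0, d = -8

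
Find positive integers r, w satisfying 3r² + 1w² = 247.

Try small values of r and check whether (247 - 3r²)/1 is a perfect square.
r = 7: 3·7² = 147, so 1w² = 247 - 147 = 100, giving w² = 100, w = 10.
Check: 3·7² + 1·10² = 147 + 100 = 247 ✓

r = 7, w = 10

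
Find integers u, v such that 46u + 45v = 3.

Step 1: Check solvability.
gcd(46, 45) = 1
Since 1 divides 3, solutions exist.

Step 2: Apply extended Euclidean algorithm to find gcd.
We find integers such that 46*x0 + 45*y0 = 1

Step 3: Scale the particular solution.
Multiply by 3/1 = 3:
u = 3, v = -3

Step 4: Verify.
46*(3) + 45*(-3) = 3 = 3 ✓

u = 3, v = -3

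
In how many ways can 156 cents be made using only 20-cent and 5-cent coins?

We need non-negative integers (x, y) with 20x + 5y = 156.
For each x from 0 to 7, check if (156 - 20x) is a non-negative multiple of 5.
Solutions (x, y): none
Count: 0

0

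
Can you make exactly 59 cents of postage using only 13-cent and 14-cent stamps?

We need non-negative x, y with 13x + 14y = 59.
gcd(13, 14) = 1 divides 59, so integer solutions exist, but checking x = 0..4 shows none with y ≥ 0.
So 59 cannot be made with non-negative stamp counts.

No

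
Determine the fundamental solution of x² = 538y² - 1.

We need x² = 538y² - 1. Try successive y:
y = 1: x² = 538·1² - 1 = 537, not a perfect square
y = 2: x² = 538·2² - 1 = 2151, not a perfect square
y = 3: x² = 538·3² - 1 = 4841, not a perfect square
...
y = 2977: x² = 538·2977² - 1 = 4768040601 = 69051² ✓
Check: 69051² - 538·2977² = 4768040601 - 4768040602 = -1 ✓

x = 69051, y = 2977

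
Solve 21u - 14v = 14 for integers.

Step 1: Check solvability.
gcd(21, 14) = 7
Since 7 divides 14, solutions exist.

Step 2: Apply extended Euclidean algorithm to find gcd.
We find integers such that 21*x0 + 14*y0 = 7

Step 3: Scale the particular solution.
Multiply by 14/7 = 2:
u = 2, v = 2

Step 4: Verify.
21*(2) - 14*(2) = 14 = 14 ✓

u = 2, v = 2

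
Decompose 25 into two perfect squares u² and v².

We need to find integers u, v > 0 such that u² + v² = 25.
Trying u = 3: v² = 25 - 3² = 25 - 9 = 16
v = 4
Check: 3² + 4² = 9 + 16 = 25 ✓

25 = 3² + 4²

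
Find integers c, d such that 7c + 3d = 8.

Step 1: Check solvability.
gcd(7, 3) = 1
Since 1 divides 8, solutions exist.

Step 2: Apply extended Euclidean algorithm to find gcd.
We find integers such that 7*x0 + 3*y0 = 1

Step 3: Scale the particular solution.
Multiply by 8/1 = 8:
c = 8, d = -16

Step 4: Verify.
7*(8) + 3*(-16) = 8 = 8 ✓

c = 8, d = -16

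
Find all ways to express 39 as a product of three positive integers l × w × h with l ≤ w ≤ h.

Iterate l from 1 to ⌊39^(1/3)⌋. For each l dividing 39, iterate w ≥ l with w dividing 39/l, and set h = 39/(l·w).
Triples found (2): (1×1×39), (1×3×13)

(1×1×39), (1×3×13)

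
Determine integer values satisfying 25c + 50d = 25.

Step 1: Check solvability.
gcd(25, 50) = 25
Since 25 divides 25, solutions exist.

Step 2: Apply extended Euclidean algorithm to find gcd.
We find integers such that 25*x0 + 50*y0 = 25

Step 3: Scale the particular solution.
Multiply by 25/25 = 1:
c = 1, d = 0

Step 4: Verify.
25*(1) + 50*(0) = 25 = 25 ✓

c = 1, d = 0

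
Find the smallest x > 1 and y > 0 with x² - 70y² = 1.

We seek the smallest positive integers (x, y) with x² - 70y² = 1, i.e., x² = 70y² + 1.
Try successive y values:
y = 1: x² = 70·1² + 1 = 71, not a perfect square
y = 2: x² = 70·2² + 1 = 281, not a perfect square
y = 3: x² = 70·3² + 1 = 631, not a perfect square
... continuing the search (or via continued fractions) ...
y = 30: x² = 70·30² + 1 = 63001, x = 251 ✓

Verify: 251² - 70·30² = 63001 - 63000 = 1 ✓

x = 251, y = 30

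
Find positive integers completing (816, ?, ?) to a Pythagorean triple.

We need the other leg and hypotenuse such that 816² + x² = c².
Take x = 287, c = 865: 816² + 287² = 665856 + 82369 = 748225 = 865² ✓
Triple: (287, 816, 865)

(287, 816, 865)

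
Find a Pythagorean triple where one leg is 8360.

We need the other leg and hypotenuse such that 8360² + x² = c².
Take x = 1230, c = 8450: 8360² + 1230² = 69889600 + 1512900 = 71402500 = 8450² ✓
Triple: (1230, 8360, 8450)

(1230, 8360, 8450)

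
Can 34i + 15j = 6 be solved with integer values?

Step 1: Compute gcd(34, 15).
gcd(34, 15) = 1

Step 2: Check divisibility.
Does 1 divide 6? 6 = 1 x 6, so yes.

By the theorem on linear Diophantine equations, 34i + 15j = 6 has integer solutions if and only if gcd(34, 15) divides 6. Since 1 | 6, solutions exist.

Yes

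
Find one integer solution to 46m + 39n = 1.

Step 1: Check solvability.
gcd(46, 39) = 1
Since 1 divides 1, solutions exist.

Step 2: Apply extended Euclidean algorithm to find gcd.
We find integers such that 46*x0 + 39*y0 = 1

Step 3: Scale the particular solution.
Multiply by 1/1 = 1:
m = -11, n = 13

Step 4: Verify.
46*(-11) + 39*(13) = 1 = 1 ✓

m = -11, n = 13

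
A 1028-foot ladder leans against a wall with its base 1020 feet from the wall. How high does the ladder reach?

The ladder, wall, and ground form a right triangle with hypotenuse 1028 and one leg 1020.
By the Pythagorean theorem: h² = 1028² - 1020² = 1056784 - 1040400 = 16384
h = √16384 = 128 feet

128 feet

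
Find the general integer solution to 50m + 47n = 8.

Step 1: Compute gcd(50, 47) = 1.
Since 1 divides 8, solutions exist.

Step 2: Find a particular solution using extended Euclidean algorithm.
We get m₀ = 128, n₀ = -136.
Check: 50*128 + 47*-136 = 8 = 8 ✓

Step 3: Write the general solution.
m = 128 + (47/1)t = 128 + 47t
n = -136 - (50/1)t = -136 - 50t
for any integer t.

m = 128 + 47t, n = -136 - 50t for integer t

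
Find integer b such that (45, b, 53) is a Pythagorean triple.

b² = c² - a² = 53² - 45² = 2809 - 2025 = 784
b = sqrt(784) = 28

28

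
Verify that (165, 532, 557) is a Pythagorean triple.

Compute a² + b²:
165² + 532² = 27225 + 283024 = 310249
Compute c²:
557² = 310249
Since 310249 = 310249, it is a Pythagorean triple.

Yes, it is a Pythagorean triple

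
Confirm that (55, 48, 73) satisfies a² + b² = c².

Compute a² + b² = 55² + 48² = 3025 + 2304 = 5329
Compute c² = 73² = 5329
Since 5329 = 5329, confirmed.

Yes, it is a Pythagorean triple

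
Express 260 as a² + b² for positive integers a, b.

We need to find integers a, b > 0 such that a² + b² = 260.
Trying a = 2: b² = 260 - 2² = 260 - 4 = 256
b = 16
Check: 2² + 16² = 4 + 256 = 260 ✓

260 = 2² + 16²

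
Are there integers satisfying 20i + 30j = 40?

Step 1: Compute gcd(20, 30).
gcd(20, 30) = 10

Step 2: Check divisibility.
Does 10 divide 40? 40 = 10 x 4, so yes.

By the theorem on linear Diophantine equations, 20i + 30j = 40 has integer solutions if and only if gcd(20, 30) divides 40. Since 10 | 40, solutions exist.

Yes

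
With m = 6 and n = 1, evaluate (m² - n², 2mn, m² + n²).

a = m² - n² = 36 - 1 = 35
b = 2mn = 2·6·1 = 12
c = m² + n² = 36 + 1 = 37
Verify: 35² + 12² = 1225 + 144 = 1369 = 37² ✓

(35, 12, 37)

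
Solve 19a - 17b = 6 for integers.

Step 1: Check solvability.
gcd(19, 17) = 1
Since 1 divides 6, solutions exist.

Step 2: Apply extended Euclidean algorithm to find gcd.
We find integers such that 19*x0 + 17*y0 = 1

Step 3: Scale the particular solution.
Multiply by 6/1 = 6:
a = -48, b = -54

Step 4: Verify.
19*(-48) - 17*(-54) = 6 = 6 ✓

a = -48, b = -54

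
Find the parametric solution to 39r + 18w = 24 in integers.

Step 1: Compute gcd(39, 18) = 3.
Since 3 divides 24, solutions exist.

Step 2: Find a particular solution using extended Euclidean algorithm.
We get r₀ = 8, w₀ = -16.
Check: 39*8 + 18*-16 = 24 = 24 ✓

Step 3: Write the general solution.
r = 8 + (18/3)t = 8 + 6t
w = -16 - (39/3)t = -16 - 13t
for any integer t.

r = 8 + 6t, w = -16 - 13t for integer t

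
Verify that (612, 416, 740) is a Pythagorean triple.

Compute a² + b² = 612² + 416² = 374544 + 173056 = 547600
Compute c² = 740² = 547600
Since 547600 = 547600, confirmed.

Yes, it is a Pythagorean triple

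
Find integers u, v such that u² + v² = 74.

We need to find integers u, v > 0 such that u² + v² = 74.
Trying u = 5: v² = 74 - 5² = 74 - 25 = 49
v = 7
Check: 5² + 7² = 25 + 49 = 74 ✓

74 = 5² + 7²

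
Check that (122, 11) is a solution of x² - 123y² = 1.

Compute x² = 122² = 14884
Compute 123y² = 123·11² = 123·121 = 14883
x² - 123y² = 14884 - 14883 = 1
Since this equals 1, (122, 11) is a solution.

Yes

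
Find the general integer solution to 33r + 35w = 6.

Step 1: Compute gcd(33, 35) = 1.
Since 1 divides 6, solutions exist.

Step 2: Find a particular solution using extended Euclidean algorithm.
We get r₀ = 102, w₀ = -96.
Check: 33*102 + 35*-96 = 6 = 6 ✓

Step 3: Write the general solution.
r = 102 + (35/1)t = 102 + 35t
w = -96 - (33/1)t = -96 - 33t
for any integer t.

r = 102 + 35t, w = -96 - 33t for integer t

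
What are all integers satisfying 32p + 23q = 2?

Step 1: Compute gcd(32, 23) = 1.
Since 1 divides 2, solutions exist.

Step 2: Find a particular solution using extended Euclidean algorithm.
We get p₀ = -10, q₀ = 14.
Check: 32*-10 + 23*14 = 2 = 2 ✓

Step 3: Write the general solution.
p = -10 + (23/1)t = -10 + 23t
q = 14 - (32/1)t = 14 - 32t
for any integer t.

p = -10 + 23t, q = 14 - 32t for integer t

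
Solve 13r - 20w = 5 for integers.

Step 1: Check solvability.
gcd(13, 20) = 1
Since 1 divides 5, solutions exist.

Step 2: Apply extended Euclidean algorithm to find gcd.
We find integers such that 13*x0 + 20*y0 = 1

Step 3: Scale the particular solution.
Multiply by 5/1 = 5:
r = -15, w = -10

Step 4: Verify.
13*(-15) - 20*(-10) = 5 = 5 ✓

r = -15, w = -10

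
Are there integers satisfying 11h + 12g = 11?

Step 1: Compute gcd(11, 12).
gcd(11, 12) = 1

Step 2: Check divisibility.
Does 1 divide 11? 11 = 1 x 11, so yes.

By the theorem on linear Diophantine equations, 11h + 12g = 11 has integer solutions if and only if gcd(11, 12) divides 11. Since 1 | 11, solutions exist.

Yes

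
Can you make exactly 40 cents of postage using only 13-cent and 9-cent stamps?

We need non-negative x, y with 13x + 9y = 40.
gcd(13, 9) = 1 divides 40, so integer solutions exist.
Search for a non-negative one: x = 1 gives 9y = 40 - 13 = 27, so y = 3.
Check: 13·1 + 9·3 = 40 ✓

Yes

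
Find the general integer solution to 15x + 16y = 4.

Step 1: Compute gcd(15, 16) = 1.
Since 1 divides 4, solutions exist.

Step 2: Find a particular solution using extended Euclidean algorithm.
We get x₀ = -4, y₀ = 4.
Check: 15*-4 + 16*4 = 4 = 4 ✓

Step 3: Write the general solution.
x = -4 + (16/1)t = -4 + 16t
y = 4 - (15/1)t = 4 - 15t
for any integer t.

x = -4 + 16t, y = 4 - 15t for integer t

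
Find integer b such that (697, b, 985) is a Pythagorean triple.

b² = c² - a² = 985² - 697² = 970225 - 485809 = 484416
b = sqrt(484416) = 696

696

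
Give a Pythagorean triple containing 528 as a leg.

We need the other leg and hypotenuse such that 528² + x² = c².
Take x = 171, c = 555: 528² + 171² = 278784 + 29241 = 308025 = 555² ✓
Triple: (171, 528, 555)

(171, 528, 555)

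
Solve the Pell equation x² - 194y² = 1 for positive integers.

We seek the smallest positive integers (x, y) with x² - 194y² = 1, i.e., x² = 194y² + 1.
Try successive y values:
y = 1: x² = 194·1² + 1 = 195, not a perfect square
y = 2: x² = 194·2² + 1 = 777, not a perfect square
y = 3: x² = 194·3² + 1 = 1747, not a perfect square
... continuing the search (or via continued fractions) ...
y = 14: x² = 194·14² + 1 = 38025, x = 195 ✓

Verify: 195² - 194·14² = 38025 - 38024 = 1 ✓

x = 195, y = 14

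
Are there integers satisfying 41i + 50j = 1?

Step 1: Compute gcd(41, 50).
gcd(41, 50) = 1

Step 2: Check divisibility.
Does 1 divide 1? 1 = 1 x 1, so yes.

By the theorem on linear Diophantine equations, 41i + 50j = 1 has integer solutions if and only if gcd(41, 50) divides 1. Since 1 | 1, solutions exist.

Yes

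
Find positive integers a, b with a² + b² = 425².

We need a² + b² = 425² = 180625.
Trying: 87² + 416² = 7569 + 173056 = 180625 ✓

(87, 416, 425)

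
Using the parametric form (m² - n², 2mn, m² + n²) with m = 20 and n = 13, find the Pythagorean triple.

a = m² - n² = 400 - 169 = 231
b = 2mn = 2·20·13 = 520
c = m² + n² = 400 + 169 = 569
Verify: 231² + 520² = 53361 + 270400 = 323761 = 569² ✓

(231, 520, 569)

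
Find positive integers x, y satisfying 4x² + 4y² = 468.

Try small values of x and check whether (468 - 4x²)/4 is a perfect square.
x = 9: 4·9² = 324, so 4y² = 468 - 324 = 144, giving y² = 36, y = 6.
Check: 4·9² + 4·6² = 324 + 144 = 468 ✓

x = 9, y = 6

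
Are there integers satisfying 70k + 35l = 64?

Step 1: Compute gcd(70, 35).
gcd(70, 35) = 35

Step 2: Check divisibility.
Does 35 divide 64? 64 = 35 x 1 + 29, so no.

By the theorem on linear Diophantine equations, 70k + 35l = 64 has integer solutions if and only if gcd(70, 35) divides 64. Since 35 does not divide 64, no solutions exist.

No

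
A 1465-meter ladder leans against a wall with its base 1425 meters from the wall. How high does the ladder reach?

The ladder, wall, and ground form a right triangle with hypotenuse 1465 and one leg 1425.
By the Pythagorean theorem: h² = 1465² - 1425² = 2146225 - 2030625 = 115600
h = √115600 = 340 meters

340 meters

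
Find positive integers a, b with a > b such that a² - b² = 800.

Factor: a² - b² = (a+b)(a-b) = 800.
We need two factors of 800 with the same parity.
Use a+b = 400 and a-b = 2 (product 400·2 = 800).
Adding: 2a = 402, so a = 201.
Subtracting: 2b = 398, so b = 199.
Check: 201² - 199² = 40401 - 39601 = 800 ✓

a = 201, b = 199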